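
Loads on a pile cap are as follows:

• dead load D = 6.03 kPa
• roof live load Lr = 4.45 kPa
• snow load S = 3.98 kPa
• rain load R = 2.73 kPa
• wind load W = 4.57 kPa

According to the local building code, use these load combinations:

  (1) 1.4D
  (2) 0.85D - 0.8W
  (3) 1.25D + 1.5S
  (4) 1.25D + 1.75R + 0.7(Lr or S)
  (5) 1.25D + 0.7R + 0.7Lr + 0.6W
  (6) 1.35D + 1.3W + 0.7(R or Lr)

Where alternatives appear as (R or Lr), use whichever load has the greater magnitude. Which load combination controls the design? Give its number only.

(Lr or S) → Lr = 4.45 kPa; (R or Lr) → Lr = 4.45 kPa.
(1) 1.4(6.03) = 8.44
(2) 0.85(6.03) - 0.8(4.57) = 5.13 - 3.66 = 1.47
(3) 1.25(6.03) + 1.5(3.98) = 7.54 + 5.97 = 13.51
(4) 1.25(6.03) + 1.75(2.73) + 0.7(4.45) = 15.43
(5) 1.25(6.03) + 0.7(2.73) + 0.7(4.45) + 0.6(4.57) = 7.54 + 1.91 + 3.12 + 2.74 = 15.31
(6) 1.35(6.03) + 1.3(4.57) + 0.7(4.45) = 8.14 + 5.94 + 3.12 = 17.20
The largest value is 17.20 kPa from combination 6.

Combination 6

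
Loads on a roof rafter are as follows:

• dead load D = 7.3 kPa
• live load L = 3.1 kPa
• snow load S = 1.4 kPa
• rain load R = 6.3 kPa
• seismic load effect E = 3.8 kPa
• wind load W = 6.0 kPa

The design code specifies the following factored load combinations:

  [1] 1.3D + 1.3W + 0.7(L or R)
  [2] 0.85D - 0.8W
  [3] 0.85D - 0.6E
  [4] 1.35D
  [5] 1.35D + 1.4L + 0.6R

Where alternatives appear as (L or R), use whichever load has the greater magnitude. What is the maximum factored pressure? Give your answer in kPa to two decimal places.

(L or R) → R = 6.3 kPa.
[1] 1.3(7.3) + 1.3(6.0) + 0.7(6.3) = 9.49 + 7.80 + 4.41 = 21.70
[2] 0.85(7.3) - 0.8(6.0) = 6.21 - 4.80 = 1.41
[3] 0.85(7.3) - 0.6(3.8) = 6.21 - 2.28 = 3.93
[4] 1.35(7.3) = 9.86
[5] 1.35(7.3) + 1.4(3.1) + 0.6(6.3) = 9.86 + 4.34 + 3.78 = 17.98
The controlling combination is 1, giving 21.70 kPa.

21.70 kPa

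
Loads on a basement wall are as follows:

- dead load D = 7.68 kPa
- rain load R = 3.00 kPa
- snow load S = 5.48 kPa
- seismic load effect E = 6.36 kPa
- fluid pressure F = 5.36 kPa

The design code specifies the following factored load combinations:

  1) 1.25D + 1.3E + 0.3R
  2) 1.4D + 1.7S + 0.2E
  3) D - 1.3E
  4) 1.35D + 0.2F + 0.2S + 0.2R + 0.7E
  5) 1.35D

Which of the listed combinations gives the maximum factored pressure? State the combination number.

Combination 2

1) 1.25(7.68) + 1.3(6.36) + 0.3(3.00) = 9.60 + 8.27 + 0.90 = 18.77
2) 1.4(7.68) + 1.7(5.48) + 0.2(6.36) = 10.75 + 9.32 + 1.27 = 21.34
3) 1.0(7.68) - 1.3(6.36) = 7.68 - 8.27 = -0.59
4) 1.35(7.68) + 0.2(5.36) + 0.2(5.48) + 0.2(3.00) + 0.7(6.36) = 10.37 + 1.07 + 1.10 + 0.60 + 4.45 = 17.59
5) 1.35(7.68) = 10.37
The largest value is 21.34 kPa from combination 2.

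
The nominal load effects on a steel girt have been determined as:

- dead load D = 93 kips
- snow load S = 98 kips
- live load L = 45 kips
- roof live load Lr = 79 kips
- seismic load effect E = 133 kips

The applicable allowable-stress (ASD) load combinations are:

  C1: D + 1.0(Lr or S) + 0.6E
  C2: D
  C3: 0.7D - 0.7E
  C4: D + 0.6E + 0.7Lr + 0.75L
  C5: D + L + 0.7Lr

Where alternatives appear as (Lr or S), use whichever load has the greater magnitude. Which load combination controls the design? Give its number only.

Combination 1

(Lr or S) → S = 98 kips.
C1: 1.0(93) + 1.0(98) + 0.6(133) = 93.00 + 98.00 + 79.80 = 270.80
C2: 1.0(93) = 93.00
C3: 0.7(93) - 0.7(133) = 65.10 - 93.10 = -28.00
C4: 1.0(93) + 0.6(133) + 0.7(79) + 0.75(45) = 93.00 + 79.80 + 55.30 + 33.75 = 261.85
C5: 1.0(93) + 1.0(45) + 0.7(79) = 93.00 + 45.00 + 55.30 = 193.30
The largest value is 270.80 kips from combination 1.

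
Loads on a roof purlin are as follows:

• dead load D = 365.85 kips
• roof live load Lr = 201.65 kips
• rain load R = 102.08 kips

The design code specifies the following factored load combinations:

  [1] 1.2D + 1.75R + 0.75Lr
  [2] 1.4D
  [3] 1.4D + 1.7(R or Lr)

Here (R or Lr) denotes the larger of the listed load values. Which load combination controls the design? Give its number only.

Combination 3

(R or Lr) → Lr = 201.65 kips.
[1] 1.2(365.85) + 1.75(102.08) + 0.75(201.65) = 768.90
[2] 1.4(365.85) = 512.19
[3] 1.4(365.85) + 1.7(201.65) = 855.00
The largest value is 855.00 kips from combination 3.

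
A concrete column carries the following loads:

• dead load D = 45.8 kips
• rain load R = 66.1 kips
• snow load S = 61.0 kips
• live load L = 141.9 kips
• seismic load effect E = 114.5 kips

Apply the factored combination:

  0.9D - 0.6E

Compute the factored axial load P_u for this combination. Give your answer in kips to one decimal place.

0.9(45.8) - 0.6(114.5) = -27.5
P_u = -27.5 kips.

-27.5 kips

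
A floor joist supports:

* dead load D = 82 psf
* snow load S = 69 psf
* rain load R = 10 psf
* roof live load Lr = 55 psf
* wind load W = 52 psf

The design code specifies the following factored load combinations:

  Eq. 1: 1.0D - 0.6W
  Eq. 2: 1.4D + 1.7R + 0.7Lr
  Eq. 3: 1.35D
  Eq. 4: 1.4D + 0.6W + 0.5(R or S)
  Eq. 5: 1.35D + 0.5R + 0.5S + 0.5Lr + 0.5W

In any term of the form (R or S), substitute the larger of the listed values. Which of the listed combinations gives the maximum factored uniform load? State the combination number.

(R or S) → S = 69 psf.
Eq. 1: 1.0(82) - 0.6(52) = 82.00 - 31.20 = 50.80
Eq. 2: 1.4(82) + 1.7(10) + 0.7(55) = 114.80 + 17.00 + 38.50 = 170.30
Eq. 3: 1.35(82) = 110.70
Eq. 4: 1.4(82) + 0.6(52) + 0.5(69) = 114.80 + 31.20 + 34.50 = 180.50
Eq. 5: 1.35(82) + 0.5(10) + 0.5(69) + 0.5(55) + 0.5(52) = 110.70 + 5.00 + 34.50 + 27.50 + 26.00 = 203.70
The largest value is 203.70 psf from combination 5.

Combination 5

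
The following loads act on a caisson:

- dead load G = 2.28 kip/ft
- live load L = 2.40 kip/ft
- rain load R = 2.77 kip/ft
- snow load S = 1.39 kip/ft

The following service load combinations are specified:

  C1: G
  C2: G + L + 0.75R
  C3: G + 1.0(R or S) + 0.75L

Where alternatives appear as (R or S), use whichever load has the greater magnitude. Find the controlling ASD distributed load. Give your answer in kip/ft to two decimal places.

6.85 kip/ft

(R or S) → R = 2.77 kip/ft.
C1: 1.0(2.28) = 2.28
C2: 1.0(2.28) + 1.0(2.40) + 0.75(2.77) = 2.28 + 2.40 + 2.08 = 6.76
C3: 1.0(2.28) + 1.0(2.77) + 0.75(2.40) = 2.28 + 2.77 + 1.80 = 6.85
Combination 3 governs: w = 6.85 kip/ft.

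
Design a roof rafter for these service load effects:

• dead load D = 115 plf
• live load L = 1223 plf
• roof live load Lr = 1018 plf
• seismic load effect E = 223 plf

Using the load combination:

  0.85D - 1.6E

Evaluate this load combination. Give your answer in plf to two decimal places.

0.85(115) - 1.6(223) = 97.75 - 356.80 = -259.05
w_u = -259.05 plf.

-259.05 plf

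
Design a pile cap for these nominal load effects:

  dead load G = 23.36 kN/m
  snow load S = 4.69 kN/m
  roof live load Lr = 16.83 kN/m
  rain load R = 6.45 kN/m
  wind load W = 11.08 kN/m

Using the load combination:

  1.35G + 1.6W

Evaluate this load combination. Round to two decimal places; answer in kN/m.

1.35(23.36) + 1.6(11.08) = 49.26
w_u = 49.26 kN/m.

49.26 kN/m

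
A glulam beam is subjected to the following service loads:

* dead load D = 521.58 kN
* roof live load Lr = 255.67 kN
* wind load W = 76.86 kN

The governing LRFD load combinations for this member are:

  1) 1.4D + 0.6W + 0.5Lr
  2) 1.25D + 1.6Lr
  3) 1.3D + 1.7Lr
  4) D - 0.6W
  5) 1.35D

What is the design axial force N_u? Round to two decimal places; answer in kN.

1) 1.4(521.58) + 0.6(76.86) + 0.5(255.67) = 904.16
2) 1.25(521.58) + 1.6(255.67) = 1061.05
3) 1.3(521.58) + 1.7(255.67) = 1112.69
4) 1.0(521.58) - 0.6(76.86) = 475.46
5) 1.35(521.58) = 704.13
Maximum is from combination 3.

1112.69 kN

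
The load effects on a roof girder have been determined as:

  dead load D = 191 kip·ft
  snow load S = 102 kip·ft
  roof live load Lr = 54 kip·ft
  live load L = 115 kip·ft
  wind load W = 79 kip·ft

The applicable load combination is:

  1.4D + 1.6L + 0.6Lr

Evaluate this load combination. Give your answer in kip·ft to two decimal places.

483.80 kip·ft

1.4(191) + 1.6(115) + 0.6(54) = 267.40 + 184.00 + 32.40 = 483.80
M_u = 483.80 kip·ft.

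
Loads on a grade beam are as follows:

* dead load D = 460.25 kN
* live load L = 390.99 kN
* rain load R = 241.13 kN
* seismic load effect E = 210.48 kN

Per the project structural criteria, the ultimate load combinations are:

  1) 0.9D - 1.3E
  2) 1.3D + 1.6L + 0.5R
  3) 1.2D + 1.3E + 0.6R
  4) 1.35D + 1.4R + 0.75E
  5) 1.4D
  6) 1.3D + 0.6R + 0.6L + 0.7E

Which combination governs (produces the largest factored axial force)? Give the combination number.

Combination 2

1) 0.9(460.25) - 1.3(210.48) = 140.60
2) 1.3(460.25) + 1.6(390.99) + 0.5(241.13) = 1344.47
3) 1.2(460.25) + 1.3(210.48) + 0.6(241.13) = 552.30 + 273.62 + 144.68 = 970.60
4) 1.35(460.25) + 1.4(241.13) + 0.75(210.48) = 621.34 + 337.58 + 157.86 = 1116.78
5) 1.4(460.25) = 644.35
6) 1.3(460.25) + 0.6(241.13) + 0.6(390.99) + 0.7(210.48) = 1124.93
The largest value is 1344.47 kN from combination 2.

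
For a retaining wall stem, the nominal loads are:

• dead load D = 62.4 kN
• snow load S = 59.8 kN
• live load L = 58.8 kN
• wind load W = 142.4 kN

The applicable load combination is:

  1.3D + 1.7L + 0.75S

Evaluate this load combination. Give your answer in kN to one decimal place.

1.3(62.4) + 1.7(58.8) + 0.75(59.8) = 225.9
P_u = 225.9 kN.

225.9 kN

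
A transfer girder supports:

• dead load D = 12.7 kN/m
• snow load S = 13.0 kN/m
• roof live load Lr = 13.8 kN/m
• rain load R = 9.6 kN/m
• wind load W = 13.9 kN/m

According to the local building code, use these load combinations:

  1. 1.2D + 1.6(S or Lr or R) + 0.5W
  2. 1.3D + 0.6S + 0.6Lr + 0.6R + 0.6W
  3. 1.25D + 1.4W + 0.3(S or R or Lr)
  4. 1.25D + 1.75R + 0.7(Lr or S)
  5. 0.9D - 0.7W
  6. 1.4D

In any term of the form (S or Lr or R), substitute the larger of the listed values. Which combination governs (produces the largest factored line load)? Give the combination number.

Combination 2

(S or Lr or R) → Lr = 13.8 kN/m; (S or R or Lr) → Lr = 13.8 kN/m; (Lr or S) → Lr = 13.8 kN/m.
1. 1.2(12.7) + 1.6(13.8) + 0.5(13.9) = 15.24 + 22.08 + 6.95 = 44.27
2. 1.3(12.7) + 0.6(13.0) + 0.6(13.8) + 0.6(9.6) + 0.6(13.9) = 16.51 + 7.80 + 8.28 + 5.76 + 8.34 = 46.69
3. 1.25(12.7) + 1.4(13.9) + 0.3(13.8) = 15.88 + 19.46 + 4.14 = 39.48
4. 1.25(12.7) + 1.75(9.6) + 0.7(13.8) = 15.88 + 16.80 + 9.66 = 42.34
5. 0.9(12.7) - 0.7(13.9) = 11.43 - 9.73 = 1.70
6. 1.4(12.7) = 17.78
The largest value is 46.69 kN/m from combination 2.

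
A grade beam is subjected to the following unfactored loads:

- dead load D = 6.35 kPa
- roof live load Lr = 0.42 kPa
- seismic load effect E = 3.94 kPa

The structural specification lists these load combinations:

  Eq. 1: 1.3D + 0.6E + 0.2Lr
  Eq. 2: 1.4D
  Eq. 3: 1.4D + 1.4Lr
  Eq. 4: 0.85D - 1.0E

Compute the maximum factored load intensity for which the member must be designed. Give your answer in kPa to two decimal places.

10.70 kPa

Eq. 1: 1.3(6.35) + 0.6(3.94) + 0.2(0.42) = 8.26 + 2.36 + 0.08 = 10.70
Eq. 2: 1.4(6.35) = 8.89
Eq. 3: 1.4(6.35) + 1.4(0.42) = 8.89 + 0.59 = 9.48
Eq. 4: 0.85(6.35) - 1.0(3.94) = 5.40 - 3.94 = 1.46
The controlling combination is 1, giving 10.70 kPa.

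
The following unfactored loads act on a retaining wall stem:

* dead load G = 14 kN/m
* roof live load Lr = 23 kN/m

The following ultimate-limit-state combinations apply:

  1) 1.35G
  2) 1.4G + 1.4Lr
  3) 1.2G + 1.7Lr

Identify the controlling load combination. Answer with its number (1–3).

1) 1.35(14) = 18.9
2) 1.4(14) + 1.4(23) = 19.6 + 32.2 = 51.8
3) 1.2(14) + 1.7(23) = 16.8 + 39.1 = 55.9
The largest value is 55.9 kN/m from combination 3.

Combination 3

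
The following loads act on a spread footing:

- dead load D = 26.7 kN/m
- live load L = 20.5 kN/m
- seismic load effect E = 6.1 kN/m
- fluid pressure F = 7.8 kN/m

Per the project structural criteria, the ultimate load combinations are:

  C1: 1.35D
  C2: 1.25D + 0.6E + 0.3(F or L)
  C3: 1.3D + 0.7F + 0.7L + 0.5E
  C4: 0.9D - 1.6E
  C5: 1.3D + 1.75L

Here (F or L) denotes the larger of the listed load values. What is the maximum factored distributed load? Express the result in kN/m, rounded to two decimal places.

70.59 kN/m

(F or L) → L = 20.5 kN/m.
C1: 1.35(26.7) = 36.05
C2: 1.25(26.7) + 0.6(6.1) + 0.3(20.5) = 43.19
C3: 1.3(26.7) + 0.7(7.8) + 0.7(20.5) + 0.5(6.1) = 57.57
C4: 0.9(26.7) - 1.6(6.1) = 14.27
C5: 1.3(26.7) + 1.75(20.5) = 70.59
Maximum is from combination 5.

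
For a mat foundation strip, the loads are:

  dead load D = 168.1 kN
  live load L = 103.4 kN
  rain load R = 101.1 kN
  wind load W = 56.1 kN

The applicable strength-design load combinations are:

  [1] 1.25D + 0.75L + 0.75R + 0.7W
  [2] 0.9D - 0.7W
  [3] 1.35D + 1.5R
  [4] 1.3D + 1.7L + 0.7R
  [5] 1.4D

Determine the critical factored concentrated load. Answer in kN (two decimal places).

465.08 kN

[1] 1.25(168.1) + 0.75(103.4) + 0.75(101.1) + 0.7(56.1) = 402.77
[2] 0.9(168.1) - 0.7(56.1) = 151.29 - 39.27 = 112.02
[3] 1.35(168.1) + 1.5(101.1) = 226.94 + 151.65 = 378.59
[4] 1.3(168.1) + 1.7(103.4) + 0.7(101.1) = 218.53 + 175.78 + 70.77 = 465.08
[5] 1.4(168.1) = 235.34
The controlling combination is 4, giving 465.08 kN.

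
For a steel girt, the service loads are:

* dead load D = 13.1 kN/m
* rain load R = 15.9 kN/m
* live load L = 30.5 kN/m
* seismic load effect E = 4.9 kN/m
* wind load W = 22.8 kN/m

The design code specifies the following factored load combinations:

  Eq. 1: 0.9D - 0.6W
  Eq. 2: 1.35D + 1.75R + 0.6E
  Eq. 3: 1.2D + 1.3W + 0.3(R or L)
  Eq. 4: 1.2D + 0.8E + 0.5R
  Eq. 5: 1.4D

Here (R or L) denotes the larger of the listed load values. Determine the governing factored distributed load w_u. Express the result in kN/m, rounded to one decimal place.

(R or L) → L = 30.5 kN/m.
Eq. 1: 0.9(13.1) - 0.6(22.8) = 11.8 - 13.7 = -1.9
Eq. 2: 1.35(13.1) + 1.75(15.9) + 0.6(4.9) = 48.5
Eq. 3: 1.2(13.1) + 1.3(22.8) + 0.3(30.5) = 15.7 + 29.6 + 9.2 = 54.5
Eq. 4: 1.2(13.1) + 0.8(4.9) + 0.5(15.9) = 15.7 + 3.9 + 8.0 = 27.6
Eq. 5: 1.4(13.1) = 18.3
Combination 3 governs: w_u = 54.5 kN/m.

54.5 kN/m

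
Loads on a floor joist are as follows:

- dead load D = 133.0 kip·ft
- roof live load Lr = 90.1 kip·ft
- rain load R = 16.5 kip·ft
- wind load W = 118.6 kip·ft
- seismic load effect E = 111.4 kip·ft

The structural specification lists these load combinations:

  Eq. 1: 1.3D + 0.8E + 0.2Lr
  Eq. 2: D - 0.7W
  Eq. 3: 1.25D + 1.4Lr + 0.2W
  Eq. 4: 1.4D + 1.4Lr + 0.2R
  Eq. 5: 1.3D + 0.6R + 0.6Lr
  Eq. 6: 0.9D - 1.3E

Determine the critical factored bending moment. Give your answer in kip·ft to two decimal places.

316.11 kip·ft

Eq. 1: 1.3(133.0) + 0.8(111.4) + 0.2(90.1) = 172.90 + 89.12 + 18.02 = 280.04
Eq. 2: 1.0(133.0) - 0.7(118.6) = 133.00 - 83.02 = 49.98
Eq. 3: 1.25(133.0) + 1.4(90.1) + 0.2(118.6) = 166.25 + 126.14 + 23.72 = 316.11
Eq. 4: 1.4(133.0) + 1.4(90.1) + 0.2(16.5) = 186.20 + 126.14 + 3.30 = 315.64
Eq. 5: 1.3(133.0) + 0.6(16.5) + 0.6(90.1) = 172.90 + 9.90 + 54.06 = 236.86
Eq. 6: 0.9(133.0) - 1.3(111.4) = 119.70 - 144.82 = -25.12
The controlling combination is 3, giving 316.11 kip·ft.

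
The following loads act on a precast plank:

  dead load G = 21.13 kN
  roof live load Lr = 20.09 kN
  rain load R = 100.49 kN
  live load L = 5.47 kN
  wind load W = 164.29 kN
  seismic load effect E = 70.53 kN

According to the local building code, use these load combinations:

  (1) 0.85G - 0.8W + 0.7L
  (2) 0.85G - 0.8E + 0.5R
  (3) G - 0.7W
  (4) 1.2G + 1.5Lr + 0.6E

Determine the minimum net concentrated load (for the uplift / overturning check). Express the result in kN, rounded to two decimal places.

-109.64 kN

(1) 0.85(21.13) - 0.8(164.29) + 0.7(5.47) = -109.64
(2) 0.85(21.13) - 0.8(70.53) + 0.5(100.49) = 11.78
(3) 1.0(21.13) - 0.7(164.29) = -93.87
(4) 1.2(21.13) + 1.5(20.09) + 0.6(70.53) = 97.81
Combination 1 gives the minimum: -109.64 kN.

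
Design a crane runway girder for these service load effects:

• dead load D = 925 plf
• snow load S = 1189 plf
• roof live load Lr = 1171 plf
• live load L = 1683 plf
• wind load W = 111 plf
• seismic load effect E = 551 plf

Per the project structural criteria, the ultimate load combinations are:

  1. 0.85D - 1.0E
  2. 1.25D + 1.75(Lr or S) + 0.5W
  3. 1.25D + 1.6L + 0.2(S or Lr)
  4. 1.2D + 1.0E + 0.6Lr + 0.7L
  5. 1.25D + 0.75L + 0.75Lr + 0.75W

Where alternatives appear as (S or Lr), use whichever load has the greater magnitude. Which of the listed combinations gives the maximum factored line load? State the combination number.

Combination 3

(Lr or S) → S = 1189 plf; (S or Lr) → S = 1189 plf.
1. 0.85(925) - 1.0(551) = 786.25 - 551.00 = 235.25
2. 1.25(925) + 1.75(1189) + 0.5(111) = 1156.25 + 2080.75 + 55.50 = 3292.50
3. 1.25(925) + 1.6(1683) + 0.2(1189) = 1156.25 + 2692.80 + 237.80 = 4086.85
4. 1.2(925) + 1.0(551) + 0.6(1171) + 0.7(1683) = 1110.00 + 551.00 + 702.60 + 1178.10 = 3541.70
5. 1.25(925) + 0.75(1683) + 0.75(1171) + 0.75(111) = 1156.25 + 1262.25 + 878.25 + 83.25 = 3380.00
The largest value is 4086.85 plf from combination 3.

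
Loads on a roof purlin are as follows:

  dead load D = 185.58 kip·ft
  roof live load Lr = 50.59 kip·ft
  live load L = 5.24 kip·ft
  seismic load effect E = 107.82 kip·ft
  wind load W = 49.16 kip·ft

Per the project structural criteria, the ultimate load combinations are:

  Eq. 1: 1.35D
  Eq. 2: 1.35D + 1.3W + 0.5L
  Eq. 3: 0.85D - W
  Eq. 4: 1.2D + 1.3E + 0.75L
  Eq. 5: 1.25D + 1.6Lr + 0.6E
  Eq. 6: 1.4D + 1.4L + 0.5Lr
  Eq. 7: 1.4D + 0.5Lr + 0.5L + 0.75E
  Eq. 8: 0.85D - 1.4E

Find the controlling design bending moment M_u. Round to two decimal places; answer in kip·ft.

377.61 kip·ft

Eq. 1: 1.35(185.58) = 250.53
Eq. 2: 1.35(185.58) + 1.3(49.16) + 0.5(5.24) = 317.06
Eq. 3: 0.85(185.58) - 1.0(49.16) = 108.58
Eq. 4: 1.2(185.58) + 1.3(107.82) + 0.75(5.24) = 366.79
Eq. 5: 1.25(185.58) + 1.6(50.59) + 0.6(107.82) = 377.61
Eq. 6: 1.4(185.58) + 1.4(5.24) + 0.5(50.59) = 292.44
Eq. 7: 1.4(185.58) + 0.5(50.59) + 0.5(5.24) + 0.75(107.82) = 368.59
Eq. 8: 0.85(185.58) - 1.4(107.82) = 6.80
Maximum is from combination 5.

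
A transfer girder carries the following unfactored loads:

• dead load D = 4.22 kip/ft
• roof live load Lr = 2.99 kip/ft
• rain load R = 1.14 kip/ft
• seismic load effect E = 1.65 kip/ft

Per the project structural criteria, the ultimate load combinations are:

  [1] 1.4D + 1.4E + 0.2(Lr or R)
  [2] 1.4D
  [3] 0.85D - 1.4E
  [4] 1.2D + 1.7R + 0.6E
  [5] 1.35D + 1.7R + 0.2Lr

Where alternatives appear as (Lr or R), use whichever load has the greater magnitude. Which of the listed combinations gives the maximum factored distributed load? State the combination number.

(Lr or R) → Lr = 2.99 kip/ft.
[1] 1.4(4.22) + 1.4(1.65) + 0.2(2.99) = 5.91 + 2.31 + 0.60 = 8.82
[2] 1.4(4.22) = 5.91
[3] 0.85(4.22) - 1.4(1.65) = 3.59 - 2.31 = 1.28
[4] 1.2(4.22) + 1.7(1.14) + 0.6(1.65) = 5.06 + 1.94 + 0.99 = 7.99
[5] 1.35(4.22) + 1.7(1.14) + 0.2(2.99) = 8.23
The largest value is 8.82 kip/ft from combination 1.

Combination 1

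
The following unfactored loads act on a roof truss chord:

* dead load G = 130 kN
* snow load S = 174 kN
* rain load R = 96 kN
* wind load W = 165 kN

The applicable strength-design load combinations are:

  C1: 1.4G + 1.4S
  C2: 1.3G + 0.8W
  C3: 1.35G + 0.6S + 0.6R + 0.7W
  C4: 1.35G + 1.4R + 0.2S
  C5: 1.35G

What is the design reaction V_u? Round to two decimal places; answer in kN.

453.00 kN

C1: 1.4(130) + 1.4(174) = 182.00 + 243.60 = 425.60
C2: 1.3(130) + 0.8(165) = 169.00 + 132.00 = 301.00
C3: 1.35(130) + 0.6(174) + 0.6(96) + 0.7(165) = 175.50 + 104.40 + 57.60 + 115.50 = 453.00
C4: 1.35(130) + 1.4(96) + 0.2(174) = 175.50 + 134.40 + 34.80 = 344.70
C5: 1.35(130) = 175.50
Combination 3 governs: V_u = 453.00 kN.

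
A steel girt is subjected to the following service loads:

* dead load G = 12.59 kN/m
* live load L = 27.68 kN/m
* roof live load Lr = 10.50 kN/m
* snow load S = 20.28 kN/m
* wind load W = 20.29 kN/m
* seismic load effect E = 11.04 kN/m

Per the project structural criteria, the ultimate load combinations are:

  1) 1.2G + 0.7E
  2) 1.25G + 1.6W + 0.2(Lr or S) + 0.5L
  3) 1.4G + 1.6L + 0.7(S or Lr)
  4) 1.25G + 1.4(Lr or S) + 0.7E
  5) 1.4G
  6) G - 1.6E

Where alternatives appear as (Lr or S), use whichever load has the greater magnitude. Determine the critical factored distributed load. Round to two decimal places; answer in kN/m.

(Lr or S) → S = 20.28 kN/m; (S or Lr) → S = 20.28 kN/m.
1) 1.2(12.59) + 0.7(11.04) = 15.11 + 7.73 = 22.84
2) 1.25(12.59) + 1.6(20.29) + 0.2(20.28) + 0.5(27.68) = 15.74 + 32.46 + 4.06 + 13.84 = 66.10
3) 1.4(12.59) + 1.6(27.68) + 0.7(20.28) = 76.11
4) 1.25(12.59) + 1.4(20.28) + 0.7(11.04) = 15.74 + 28.39 + 7.73 = 51.86
5) 1.4(12.59) = 17.63
6) 1.0(12.59) - 1.6(11.04) = 12.59 - 17.66 = -5.07
Combination 3 governs: w_u = 76.11 kN/m.

76.11 kN/m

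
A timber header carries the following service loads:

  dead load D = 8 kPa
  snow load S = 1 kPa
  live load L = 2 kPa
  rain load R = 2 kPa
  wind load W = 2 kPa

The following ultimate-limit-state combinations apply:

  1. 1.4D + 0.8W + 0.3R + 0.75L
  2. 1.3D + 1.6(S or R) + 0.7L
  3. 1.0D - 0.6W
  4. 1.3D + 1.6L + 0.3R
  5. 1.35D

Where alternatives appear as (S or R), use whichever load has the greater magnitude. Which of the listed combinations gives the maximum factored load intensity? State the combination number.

(S or R) → R = 2 kPa.
1. 1.4(8) + 0.8(2) + 0.3(2) + 0.75(2) = 11.20 + 1.60 + 0.60 + 1.50 = 14.90
2. 1.3(8) + 1.6(2) + 0.7(2) = 10.40 + 3.20 + 1.40 = 15.00
3. 1.0(8) - 0.6(2) = 8.00 - 1.20 = 6.80
4. 1.3(8) + 1.6(2) + 0.3(2) = 10.40 + 3.20 + 0.60 = 14.20
5. 1.35(8) = 10.80
The largest value is 15.00 kPa from combination 2.

Combination 2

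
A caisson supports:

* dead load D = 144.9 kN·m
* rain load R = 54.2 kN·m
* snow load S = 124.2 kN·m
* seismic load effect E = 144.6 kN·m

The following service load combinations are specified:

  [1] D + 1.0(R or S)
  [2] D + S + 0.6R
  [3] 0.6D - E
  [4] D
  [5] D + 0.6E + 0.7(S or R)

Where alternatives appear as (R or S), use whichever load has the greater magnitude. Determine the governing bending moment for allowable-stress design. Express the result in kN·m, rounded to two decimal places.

(R or S) → S = 124.2 kN·m; (S or R) → S = 124.2 kN·m.
[1] 1.0(144.9) + 1.0(124.2) = 144.90 + 124.20 = 269.10
[2] 1.0(144.9) + 1.0(124.2) + 0.6(54.2) = 144.90 + 124.20 + 32.52 = 301.62
[3] 0.6(144.9) - 1.0(144.6) = 86.94 - 144.60 = -57.66
[4] 1.0(144.9) = 144.90
[5] 1.0(144.9) + 0.6(144.6) + 0.7(124.2) = 144.90 + 86.76 + 86.94 = 318.60
The controlling combination is 5, giving 318.60 kN·m.

318.60 kN·m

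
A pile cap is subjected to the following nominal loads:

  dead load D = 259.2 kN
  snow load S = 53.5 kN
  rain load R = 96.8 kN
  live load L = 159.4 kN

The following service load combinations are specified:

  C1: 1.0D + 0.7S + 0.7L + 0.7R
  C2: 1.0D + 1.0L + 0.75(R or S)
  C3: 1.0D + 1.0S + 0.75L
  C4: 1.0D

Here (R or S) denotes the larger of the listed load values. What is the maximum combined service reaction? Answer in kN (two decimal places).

491.20 kN

(R or S) → R = 96.8 kN.
C1: 1.0(259.2) + 0.7(53.5) + 0.7(159.4) + 0.7(96.8) = 475.99
C2: 1.0(259.2) + 1.0(159.4) + 0.75(96.8) = 491.20
C3: 1.0(259.2) + 1.0(53.5) + 0.75(159.4) = 432.25
C4: 1.0(259.2) = 259.20
Combination 2 governs: V = 491.20 kN.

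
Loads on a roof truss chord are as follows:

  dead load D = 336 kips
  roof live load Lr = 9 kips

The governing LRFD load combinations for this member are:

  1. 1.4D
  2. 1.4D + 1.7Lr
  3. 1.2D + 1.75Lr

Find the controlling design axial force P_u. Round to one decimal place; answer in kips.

485.7 kips

1. 1.4(336) = 470.4
2. 1.4(336) + 1.7(9) = 470.4 + 15.3 = 485.7
3. 1.2(336) + 1.75(9) = 403.2 + 15.8 = 419.0
The controlling combination is 2, giving 485.7 kips.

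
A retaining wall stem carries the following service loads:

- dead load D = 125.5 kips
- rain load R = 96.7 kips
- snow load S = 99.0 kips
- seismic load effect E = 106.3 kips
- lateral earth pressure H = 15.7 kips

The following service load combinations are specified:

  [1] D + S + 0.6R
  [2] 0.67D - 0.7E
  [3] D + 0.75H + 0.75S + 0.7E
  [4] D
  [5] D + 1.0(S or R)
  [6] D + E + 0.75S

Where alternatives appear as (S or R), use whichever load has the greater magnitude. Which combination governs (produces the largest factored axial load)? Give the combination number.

Combination 6

(S or R) → S = 99.0 kips.
[1] 1.0(125.5) + 1.0(99.0) + 0.6(96.7) = 125.5 + 99.0 + 58.0 = 282.5
[2] 0.67(125.5) - 0.7(106.3) = 84.1 - 74.4 = 9.7
[3] 1.0(125.5) + 0.75(15.7) + 0.75(99.0) + 0.7(106.3) = 285.9
[4] 1.0(125.5) = 125.5
[5] 1.0(125.5) + 1.0(99.0) = 125.5 + 99.0 = 224.5
[6] 1.0(125.5) + 1.0(106.3) + 0.75(99.0) = 125.5 + 106.3 + 74.3 = 306.1
The largest value is 306.1 kips from combination 6.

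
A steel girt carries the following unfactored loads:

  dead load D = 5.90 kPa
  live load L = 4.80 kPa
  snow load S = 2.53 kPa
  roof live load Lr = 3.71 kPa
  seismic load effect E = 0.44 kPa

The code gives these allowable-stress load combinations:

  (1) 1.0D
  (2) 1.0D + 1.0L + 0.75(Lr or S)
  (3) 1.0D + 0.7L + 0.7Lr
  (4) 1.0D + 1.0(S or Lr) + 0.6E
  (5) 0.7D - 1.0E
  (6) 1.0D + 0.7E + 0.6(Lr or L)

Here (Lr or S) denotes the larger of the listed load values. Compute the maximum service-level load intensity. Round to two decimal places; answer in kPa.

(Lr or S) → Lr = 3.71 kPa; (S or Lr) → Lr = 3.71 kPa; (Lr or L) → L = 4.80 kPa.
(1) 1.0(5.90) = 5.90
(2) 1.0(5.90) + 1.0(4.80) + 0.75(3.71) = 5.90 + 4.80 + 2.78 = 13.48
(3) 1.0(5.90) + 0.7(4.80) + 0.7(3.71) = 5.90 + 3.36 + 2.60 = 11.86
(4) 1.0(5.90) + 1.0(3.71) + 0.6(0.44) = 5.90 + 3.71 + 0.26 = 9.87
(5) 0.7(5.90) - 1.0(0.44) = 4.13 - 0.44 = 3.69
(6) 1.0(5.90) + 0.7(0.44) + 0.6(4.80) = 5.90 + 0.31 + 2.88 = 9.09
Combination 2 governs: q = 13.48 kPa.

13.48 kPa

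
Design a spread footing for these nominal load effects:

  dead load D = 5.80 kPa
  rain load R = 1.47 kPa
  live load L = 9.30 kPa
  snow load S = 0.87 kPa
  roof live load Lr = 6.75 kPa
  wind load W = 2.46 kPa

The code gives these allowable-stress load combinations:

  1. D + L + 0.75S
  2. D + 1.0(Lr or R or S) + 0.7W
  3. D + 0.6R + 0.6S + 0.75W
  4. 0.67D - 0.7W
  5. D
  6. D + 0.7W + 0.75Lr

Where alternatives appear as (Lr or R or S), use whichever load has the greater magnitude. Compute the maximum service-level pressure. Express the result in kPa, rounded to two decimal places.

(Lr or R or S) → Lr = 6.75 kPa.
1. 1.0(5.80) + 1.0(9.30) + 0.75(0.87) = 5.80 + 9.30 + 0.65 = 15.75
2. 1.0(5.80) + 1.0(6.75) + 0.7(2.46) = 5.80 + 6.75 + 1.72 = 14.27
3. 1.0(5.80) + 0.6(1.47) + 0.6(0.87) + 0.75(2.46) = 5.80 + 0.88 + 0.52 + 1.85 = 9.05
4. 0.67(5.80) - 0.7(2.46) = 2.16
5. 1.0(5.80) = 5.80
6. 1.0(5.80) + 0.7(2.46) + 0.75(6.75) = 5.80 + 1.72 + 5.06 = 12.58
Maximum is from combination 1.

15.75 kPa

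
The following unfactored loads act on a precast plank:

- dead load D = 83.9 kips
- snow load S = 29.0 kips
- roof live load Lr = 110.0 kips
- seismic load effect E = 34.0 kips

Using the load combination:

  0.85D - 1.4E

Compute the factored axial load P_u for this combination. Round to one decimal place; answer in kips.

23.7 kips

0.85(83.9) - 1.4(34.0) = 71.3 - 47.6 = 23.7
P_u = 23.7 kips.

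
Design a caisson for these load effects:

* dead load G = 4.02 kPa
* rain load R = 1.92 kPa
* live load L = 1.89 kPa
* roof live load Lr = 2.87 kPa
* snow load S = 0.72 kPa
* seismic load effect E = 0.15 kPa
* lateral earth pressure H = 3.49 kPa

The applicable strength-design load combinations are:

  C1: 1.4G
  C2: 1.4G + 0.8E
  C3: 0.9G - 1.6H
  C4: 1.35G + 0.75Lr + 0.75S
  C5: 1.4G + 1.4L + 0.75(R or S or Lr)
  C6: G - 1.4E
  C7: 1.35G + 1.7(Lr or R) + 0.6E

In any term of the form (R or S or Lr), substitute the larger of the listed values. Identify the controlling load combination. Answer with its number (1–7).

Combination 5

(R or S or Lr) → Lr = 2.87 kPa; (Lr or R) → Lr = 2.87 kPa.
C1: 1.4(4.02) = 5.63
C2: 1.4(4.02) + 0.8(0.15) = 5.63 + 0.12 = 5.75
C3: 0.9(4.02) - 1.6(3.49) = -1.97
C4: 1.35(4.02) + 0.75(2.87) + 0.75(0.72) = 5.43 + 2.15 + 0.54 = 8.12
C5: 1.4(4.02) + 1.4(1.89) + 0.75(2.87) = 5.63 + 2.65 + 2.15 = 10.43
C6: 1.0(4.02) - 1.4(0.15) = 4.02 - 0.21 = 3.81
C7: 1.35(4.02) + 1.7(2.87) + 0.6(0.15) = 5.43 + 4.88 + 0.09 = 10.40
The largest value is 10.43 kPa from combination 5.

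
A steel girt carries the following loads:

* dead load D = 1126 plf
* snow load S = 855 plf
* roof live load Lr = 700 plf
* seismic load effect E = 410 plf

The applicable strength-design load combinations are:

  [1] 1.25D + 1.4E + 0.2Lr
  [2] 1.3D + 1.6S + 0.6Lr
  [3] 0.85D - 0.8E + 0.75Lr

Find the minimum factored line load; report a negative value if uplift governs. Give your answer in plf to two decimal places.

[1] 1.25(1126) + 1.4(410) + 0.2(700) = 1407.50 + 574.00 + 140.00 = 2121.50
[2] 1.3(1126) + 1.6(855) + 0.6(700) = 1463.80 + 1368.00 + 420.00 = 3251.80
[3] 0.85(1126) - 0.8(410) + 0.75(700) = 957.10 - 328.00 + 525.00 = 1154.10
Combination 3 gives the minimum: 1154.10 plf.

1154.10 plf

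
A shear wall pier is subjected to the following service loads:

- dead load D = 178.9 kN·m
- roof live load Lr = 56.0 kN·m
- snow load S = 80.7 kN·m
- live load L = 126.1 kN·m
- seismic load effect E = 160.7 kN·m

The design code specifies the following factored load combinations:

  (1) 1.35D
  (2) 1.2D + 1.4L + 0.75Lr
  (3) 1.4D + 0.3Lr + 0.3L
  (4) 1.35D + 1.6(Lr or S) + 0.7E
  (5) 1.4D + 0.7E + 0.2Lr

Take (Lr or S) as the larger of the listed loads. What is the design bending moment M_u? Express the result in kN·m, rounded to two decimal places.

483.13 kN·m

(Lr or S) → S = 80.7 kN·m.
(1) 1.35(178.9) = 241.52
(2) 1.2(178.9) + 1.4(126.1) + 0.75(56.0) = 214.68 + 176.54 + 42.00 = 433.22
(3) 1.4(178.9) + 0.3(56.0) + 0.3(126.1) = 250.46 + 16.80 + 37.83 = 305.09
(4) 1.35(178.9) + 1.6(80.7) + 0.7(160.7) = 241.52 + 129.12 + 112.49 = 483.13
(5) 1.4(178.9) + 0.7(160.7) + 0.2(56.0) = 250.46 + 112.49 + 11.20 = 374.15
Maximum is from combination 4.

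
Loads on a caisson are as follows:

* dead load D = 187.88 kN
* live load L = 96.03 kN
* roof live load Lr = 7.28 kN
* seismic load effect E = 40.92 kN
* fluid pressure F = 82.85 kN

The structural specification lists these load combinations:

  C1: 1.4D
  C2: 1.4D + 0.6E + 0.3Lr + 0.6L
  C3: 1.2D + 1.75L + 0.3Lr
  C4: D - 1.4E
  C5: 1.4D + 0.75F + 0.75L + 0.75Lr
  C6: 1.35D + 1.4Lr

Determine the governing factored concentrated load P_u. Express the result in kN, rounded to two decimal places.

C1: 1.4(187.88) = 263.03
C2: 1.4(187.88) + 0.6(40.92) + 0.3(7.28) + 0.6(96.03) = 347.39
C3: 1.2(187.88) + 1.75(96.03) + 0.3(7.28) = 225.46 + 168.05 + 2.18 = 395.69
C4: 1.0(187.88) - 1.4(40.92) = 187.88 - 57.29 = 130.59
C5: 1.4(187.88) + 0.75(82.85) + 0.75(96.03) + 0.75(7.28) = 263.03 + 62.14 + 72.02 + 5.46 = 402.65
C6: 1.35(187.88) + 1.4(7.28) = 253.64 + 10.19 = 263.83
Combination 5 governs: P_u = 402.65 kN.

402.65 kN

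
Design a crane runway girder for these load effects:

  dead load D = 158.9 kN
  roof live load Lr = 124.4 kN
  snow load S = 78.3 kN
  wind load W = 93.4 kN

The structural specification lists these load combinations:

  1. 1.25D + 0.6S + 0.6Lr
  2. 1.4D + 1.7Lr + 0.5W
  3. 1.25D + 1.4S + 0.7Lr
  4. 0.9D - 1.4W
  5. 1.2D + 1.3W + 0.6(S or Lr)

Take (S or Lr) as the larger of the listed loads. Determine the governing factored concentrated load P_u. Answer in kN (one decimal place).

(S or Lr) → Lr = 124.4 kN.
1. 1.25(158.9) + 0.6(78.3) + 0.6(124.4) = 198.6 + 47.0 + 74.6 = 320.2
2. 1.4(158.9) + 1.7(124.4) + 0.5(93.4) = 480.6
3. 1.25(158.9) + 1.4(78.3) + 0.7(124.4) = 198.6 + 109.6 + 87.1 = 395.3
4. 0.9(158.9) - 1.4(93.4) = 12.3
5. 1.2(158.9) + 1.3(93.4) + 0.6(124.4) = 190.7 + 121.4 + 74.6 = 386.7
The controlling combination is 2, giving 480.6 kN.

480.6 kN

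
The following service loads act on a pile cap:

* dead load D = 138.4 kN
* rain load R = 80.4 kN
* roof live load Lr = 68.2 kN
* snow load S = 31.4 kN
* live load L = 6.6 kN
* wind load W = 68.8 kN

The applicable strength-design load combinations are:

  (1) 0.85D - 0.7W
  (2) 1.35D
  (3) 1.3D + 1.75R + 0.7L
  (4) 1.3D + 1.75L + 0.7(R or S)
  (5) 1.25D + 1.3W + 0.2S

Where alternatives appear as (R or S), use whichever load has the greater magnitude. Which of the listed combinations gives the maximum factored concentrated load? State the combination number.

Combination 3

(R or S) → R = 80.4 kN.
(1) 0.85(138.4) - 0.7(68.8) = 69.48
(2) 1.35(138.4) = 186.84
(3) 1.3(138.4) + 1.75(80.4) + 0.7(6.6) = 325.24
(4) 1.3(138.4) + 1.75(6.6) + 0.7(80.4) = 247.75
(5) 1.25(138.4) + 1.3(68.8) + 0.2(31.4) = 268.72
The largest value is 325.24 kN from combination 3.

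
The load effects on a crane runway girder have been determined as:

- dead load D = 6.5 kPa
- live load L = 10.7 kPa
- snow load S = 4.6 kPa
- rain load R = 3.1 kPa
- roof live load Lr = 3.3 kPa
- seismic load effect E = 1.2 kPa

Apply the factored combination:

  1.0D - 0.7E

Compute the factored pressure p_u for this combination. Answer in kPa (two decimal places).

1.0(6.5) - 0.7(1.2) = 6.50 - 0.84 = 5.66
p_u = 5.66 kPa.

5.66 kPa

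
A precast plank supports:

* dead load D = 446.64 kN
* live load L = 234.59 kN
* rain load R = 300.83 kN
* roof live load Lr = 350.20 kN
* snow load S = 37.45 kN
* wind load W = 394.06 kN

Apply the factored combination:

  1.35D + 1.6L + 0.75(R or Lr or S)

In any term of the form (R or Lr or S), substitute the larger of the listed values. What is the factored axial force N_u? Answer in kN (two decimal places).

(R or Lr or S) → Lr = 350.20 kN.
1.35(446.64) + 1.6(234.59) + 0.75(350.20) = 1240.96
N_u = 1240.96 kN.

1240.96 kN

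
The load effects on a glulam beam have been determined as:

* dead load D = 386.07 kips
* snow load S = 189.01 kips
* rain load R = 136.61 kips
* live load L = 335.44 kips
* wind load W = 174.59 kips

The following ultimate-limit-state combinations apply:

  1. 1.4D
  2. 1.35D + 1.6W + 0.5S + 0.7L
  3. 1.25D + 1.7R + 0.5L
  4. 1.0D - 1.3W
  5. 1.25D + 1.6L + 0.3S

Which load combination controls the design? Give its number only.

1. 1.4(386.07) = 540.50
2. 1.35(386.07) + 1.6(174.59) + 0.5(189.01) + 0.7(335.44) = 1129.85
3. 1.25(386.07) + 1.7(136.61) + 0.5(335.44) = 882.54
4. 1.0(386.07) - 1.3(174.59) = 159.10
5. 1.25(386.07) + 1.6(335.44) + 0.3(189.01) = 1075.99
The largest value is 1129.85 kips from combination 2.

Combination 2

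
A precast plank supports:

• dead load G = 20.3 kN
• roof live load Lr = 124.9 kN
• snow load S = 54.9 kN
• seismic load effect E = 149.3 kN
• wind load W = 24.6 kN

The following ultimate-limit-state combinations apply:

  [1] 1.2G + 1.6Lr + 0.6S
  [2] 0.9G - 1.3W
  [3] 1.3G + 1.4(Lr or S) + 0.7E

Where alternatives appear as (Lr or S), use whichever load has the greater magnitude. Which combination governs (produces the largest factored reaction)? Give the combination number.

(Lr or S) → Lr = 124.9 kN.
[1] 1.2(20.3) + 1.6(124.9) + 0.6(54.9) = 257.14
[2] 0.9(20.3) - 1.3(24.6) = -13.71
[3] 1.3(20.3) + 1.4(124.9) + 0.7(149.3) = 305.76
The largest value is 305.76 kN from combination 3.

Combination 3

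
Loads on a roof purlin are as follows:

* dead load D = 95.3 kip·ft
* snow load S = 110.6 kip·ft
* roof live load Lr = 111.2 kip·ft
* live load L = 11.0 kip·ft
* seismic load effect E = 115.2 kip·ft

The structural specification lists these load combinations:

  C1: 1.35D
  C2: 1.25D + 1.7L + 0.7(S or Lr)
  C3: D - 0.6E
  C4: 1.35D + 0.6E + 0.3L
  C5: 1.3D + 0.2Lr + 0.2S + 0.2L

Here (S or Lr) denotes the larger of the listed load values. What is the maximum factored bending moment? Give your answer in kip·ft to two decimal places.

215.67 kip·ft

(S or Lr) → Lr = 111.2 kip·ft.
C1: 1.35(95.3) = 128.66
C2: 1.25(95.3) + 1.7(11.0) + 0.7(111.2) = 215.67
C3: 1.0(95.3) - 0.6(115.2) = 26.18
C4: 1.35(95.3) + 0.6(115.2) + 0.3(11.0) = 201.08
C5: 1.3(95.3) + 0.2(111.2) + 0.2(110.6) + 0.2(11.0) = 170.45
Combination 2 governs: M_u = 215.67 kip·ft.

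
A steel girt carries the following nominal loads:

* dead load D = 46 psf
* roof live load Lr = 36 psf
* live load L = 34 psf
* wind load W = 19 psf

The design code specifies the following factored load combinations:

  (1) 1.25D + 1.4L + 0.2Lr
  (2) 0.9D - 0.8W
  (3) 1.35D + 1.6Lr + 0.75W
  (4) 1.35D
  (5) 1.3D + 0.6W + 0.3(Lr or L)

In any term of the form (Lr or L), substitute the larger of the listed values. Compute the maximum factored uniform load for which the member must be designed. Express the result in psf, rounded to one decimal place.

(Lr or L) → Lr = 36 psf.
(1) 1.25(46) + 1.4(34) + 0.2(36) = 57.5 + 47.6 + 7.2 = 112.3
(2) 0.9(46) - 0.8(19) = 41.4 - 15.2 = 26.2
(3) 1.35(46) + 1.6(36) + 0.75(19) = 62.1 + 57.6 + 14.3 = 134.0
(4) 1.35(46) = 62.1
(5) 1.3(46) + 0.6(19) + 0.3(36) = 59.8 + 11.4 + 10.8 = 82.0
The controlling combination is 3, giving 134.0 psf.

134.0 psf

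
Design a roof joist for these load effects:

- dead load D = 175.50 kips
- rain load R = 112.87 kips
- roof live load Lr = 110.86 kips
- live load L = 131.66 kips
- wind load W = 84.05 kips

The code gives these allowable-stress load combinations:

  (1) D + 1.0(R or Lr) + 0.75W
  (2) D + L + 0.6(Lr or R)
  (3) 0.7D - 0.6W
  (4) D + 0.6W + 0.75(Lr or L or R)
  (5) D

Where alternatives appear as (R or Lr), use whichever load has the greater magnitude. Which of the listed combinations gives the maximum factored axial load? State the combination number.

(R or Lr) → R = 112.87 kips; (Lr or R) → R = 112.87 kips; (Lr or L or R) → L = 131.66 kips.
(1) 1.0(175.50) + 1.0(112.87) + 0.75(84.05) = 175.50 + 112.87 + 63.04 = 351.41
(2) 1.0(175.50) + 1.0(131.66) + 0.6(112.87) = 175.50 + 131.66 + 67.72 = 374.88
(3) 0.7(175.50) - 0.6(84.05) = 122.85 - 50.43 = 72.42
(4) 1.0(175.50) + 0.6(84.05) + 0.75(131.66) = 175.50 + 50.43 + 98.75 = 324.68
(5) 1.0(175.50) = 175.50
The largest value is 374.88 kips from combination 2.

Combination 2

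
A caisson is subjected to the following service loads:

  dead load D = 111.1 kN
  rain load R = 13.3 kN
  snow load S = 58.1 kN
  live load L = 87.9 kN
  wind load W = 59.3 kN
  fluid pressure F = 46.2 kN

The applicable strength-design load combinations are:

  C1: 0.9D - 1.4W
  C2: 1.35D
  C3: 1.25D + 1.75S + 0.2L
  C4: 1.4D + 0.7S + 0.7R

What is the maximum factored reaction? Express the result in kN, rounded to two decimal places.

C1: 0.9(111.1) - 1.4(59.3) = 99.99 - 83.02 = 16.97
C2: 1.35(111.1) = 149.99
C3: 1.25(111.1) + 1.75(58.1) + 0.2(87.9) = 258.13
C4: 1.4(111.1) + 0.7(58.1) + 0.7(13.3) = 155.54 + 40.67 + 9.31 = 205.52
The controlling combination is 3, giving 258.13 kN.

258.13 kN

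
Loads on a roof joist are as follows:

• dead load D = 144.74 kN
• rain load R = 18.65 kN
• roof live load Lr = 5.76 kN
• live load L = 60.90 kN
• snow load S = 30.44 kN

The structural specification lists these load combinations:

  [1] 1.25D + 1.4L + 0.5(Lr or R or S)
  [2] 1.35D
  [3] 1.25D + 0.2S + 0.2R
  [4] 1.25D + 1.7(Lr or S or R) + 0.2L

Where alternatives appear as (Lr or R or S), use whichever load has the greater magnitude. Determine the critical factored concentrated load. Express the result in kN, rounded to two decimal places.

281.41 kN

(Lr or R or S) → S = 30.44 kN; (Lr or S or R) → S = 30.44 kN.
[1] 1.25(144.74) + 1.4(60.90) + 0.5(30.44) = 180.93 + 85.26 + 15.22 = 281.41
[2] 1.35(144.74) = 195.40
[3] 1.25(144.74) + 0.2(30.44) + 0.2(18.65) = 190.74
[4] 1.25(144.74) + 1.7(30.44) + 0.2(60.90) = 244.85
Combination 1 governs: P_u = 281.41 kN.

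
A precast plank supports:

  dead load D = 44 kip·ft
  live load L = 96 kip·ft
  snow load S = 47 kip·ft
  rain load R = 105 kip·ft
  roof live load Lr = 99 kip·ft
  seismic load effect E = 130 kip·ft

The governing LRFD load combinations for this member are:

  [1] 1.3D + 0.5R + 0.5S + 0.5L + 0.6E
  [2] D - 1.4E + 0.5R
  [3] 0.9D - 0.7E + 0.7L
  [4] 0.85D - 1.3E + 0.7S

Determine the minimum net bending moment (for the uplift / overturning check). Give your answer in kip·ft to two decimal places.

[1] 1.3(44) + 0.5(105) + 0.5(47) + 0.5(96) + 0.6(130) = 259.20
[2] 1.0(44) - 1.4(130) + 0.5(105) = -85.50
[3] 0.9(44) - 0.7(130) + 0.7(96) = 15.80
[4] 0.85(44) - 1.3(130) + 0.7(47) = -98.70
Combination 4 gives the minimum: -98.70 kip·ft.

-98.70 kip·ft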